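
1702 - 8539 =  - 6837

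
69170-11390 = 57780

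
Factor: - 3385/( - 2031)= 3^( - 1)*5^1= 5/3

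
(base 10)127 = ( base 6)331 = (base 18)71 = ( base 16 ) 7f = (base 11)106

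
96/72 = 4/3 = 1.33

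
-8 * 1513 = - 12104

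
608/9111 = 608/9111 = 0.07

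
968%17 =16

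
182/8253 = 26/1179= 0.02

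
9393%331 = 125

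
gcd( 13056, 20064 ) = 96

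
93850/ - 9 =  - 93850/9 =- 10427.78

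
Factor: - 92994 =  - 2^1*  3^1*11^1*1409^1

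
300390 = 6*50065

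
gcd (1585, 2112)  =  1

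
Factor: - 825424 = -2^4*23^1*2243^1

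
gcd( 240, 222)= 6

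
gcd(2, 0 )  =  2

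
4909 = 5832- 923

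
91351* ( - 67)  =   - 6120517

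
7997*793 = 6341621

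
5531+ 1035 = 6566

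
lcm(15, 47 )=705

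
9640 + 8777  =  18417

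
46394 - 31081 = 15313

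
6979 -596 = 6383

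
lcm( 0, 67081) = 0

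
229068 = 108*2121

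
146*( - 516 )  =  -75336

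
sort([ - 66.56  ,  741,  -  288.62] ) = [  -  288.62, - 66.56,741]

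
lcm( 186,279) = 558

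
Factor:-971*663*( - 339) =3^2*13^1*17^1*113^1*971^1 = 218239047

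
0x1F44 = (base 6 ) 101020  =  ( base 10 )8004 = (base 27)AQC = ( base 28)A5O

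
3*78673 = 236019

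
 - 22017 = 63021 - 85038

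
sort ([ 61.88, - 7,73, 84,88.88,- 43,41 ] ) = [-43, - 7,41,  61.88,73,  84, 88.88 ]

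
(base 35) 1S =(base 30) 23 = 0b111111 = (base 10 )63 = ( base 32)1V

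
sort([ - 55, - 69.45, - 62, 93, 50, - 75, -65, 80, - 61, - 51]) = [ - 75, - 69.45 , - 65, - 62, - 61, - 55, - 51, 50, 80, 93]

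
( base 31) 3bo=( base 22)6fe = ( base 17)B41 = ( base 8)6260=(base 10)3248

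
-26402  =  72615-99017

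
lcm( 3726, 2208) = 59616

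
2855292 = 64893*44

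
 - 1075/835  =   - 215/167=-1.29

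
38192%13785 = 10622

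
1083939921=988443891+95496030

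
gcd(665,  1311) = 19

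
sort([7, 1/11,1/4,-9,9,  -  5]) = [ - 9, - 5, 1/11, 1/4,7, 9]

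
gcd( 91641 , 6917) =1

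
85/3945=17/789 = 0.02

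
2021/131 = 2021/131=15.43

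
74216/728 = 101 + 86/91 = 101.95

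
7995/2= 3997+1/2=3997.50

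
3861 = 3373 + 488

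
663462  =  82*8091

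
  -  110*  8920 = -981200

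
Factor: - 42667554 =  - 2^1*3^1*137^1*51907^1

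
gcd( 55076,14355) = 1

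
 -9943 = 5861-15804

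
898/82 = 10 + 39/41 =10.95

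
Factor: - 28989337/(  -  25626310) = 2^(  -  1 )*5^(  -  1)*13^1* 17^( - 1)*41^1*137^1 * 397^1*150743^( - 1) 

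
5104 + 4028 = 9132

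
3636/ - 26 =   -  1818/13= -  139.85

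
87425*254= 22205950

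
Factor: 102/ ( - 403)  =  -2^1 * 3^1*13^( - 1)*17^1 * 31^( - 1) 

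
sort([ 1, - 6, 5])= [ - 6,1,5 ]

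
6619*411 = 2720409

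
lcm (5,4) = 20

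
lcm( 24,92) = 552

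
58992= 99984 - 40992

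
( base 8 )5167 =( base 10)2679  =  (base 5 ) 41204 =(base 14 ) d95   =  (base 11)2016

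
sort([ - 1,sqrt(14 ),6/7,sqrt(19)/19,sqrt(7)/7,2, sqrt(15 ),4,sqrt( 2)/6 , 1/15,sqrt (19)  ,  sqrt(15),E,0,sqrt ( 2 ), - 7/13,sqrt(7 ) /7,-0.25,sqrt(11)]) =[ - 1,-7/13,-0.25, 0, 1/15,sqrt( 19 ) /19,sqrt(2) /6, sqrt( 7) /7,sqrt(7 )/7, 6/7, sqrt( 2 ),2,E,sqrt(11 ),sqrt(14 ),sqrt( 15) , sqrt ( 15 ) , 4,  sqrt(19) ] 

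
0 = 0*537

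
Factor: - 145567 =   -  23^1*6329^1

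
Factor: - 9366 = - 2^1*3^1*7^1*223^1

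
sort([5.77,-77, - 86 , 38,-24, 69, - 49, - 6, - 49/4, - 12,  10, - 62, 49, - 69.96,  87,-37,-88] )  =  [ - 88, - 86, - 77,-69.96, - 62, - 49, - 37, - 24, - 49/4, - 12,-6, 5.77 , 10, 38, 49, 69, 87] 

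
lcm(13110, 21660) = 498180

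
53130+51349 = 104479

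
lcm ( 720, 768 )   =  11520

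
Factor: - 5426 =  - 2^1*2713^1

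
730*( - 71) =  - 51830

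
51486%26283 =25203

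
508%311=197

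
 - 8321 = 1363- 9684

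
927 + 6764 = 7691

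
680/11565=136/2313 = 0.06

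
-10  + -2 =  - 12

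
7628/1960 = 1907/490= 3.89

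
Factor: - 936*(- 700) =655200 = 2^5 * 3^2 * 5^2*7^1  *  13^1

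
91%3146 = 91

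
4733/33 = 4733/33 = 143.42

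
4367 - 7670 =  - 3303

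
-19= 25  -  44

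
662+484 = 1146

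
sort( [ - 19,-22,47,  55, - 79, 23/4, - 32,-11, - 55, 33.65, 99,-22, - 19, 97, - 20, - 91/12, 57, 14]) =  [ - 79, - 55, - 32, - 22 , - 22, - 20 , - 19, - 19, - 11, - 91/12,23/4,  14,33.65, 47,55,57,97, 99]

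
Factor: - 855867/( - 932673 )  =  7^ ( -1)*23^( - 1) *1931^( - 1 )*285289^1  =  285289/310891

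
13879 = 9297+4582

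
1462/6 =243+2/3 = 243.67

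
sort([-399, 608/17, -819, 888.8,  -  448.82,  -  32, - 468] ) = [-819,-468,  -  448.82, - 399, - 32,  608/17,888.8]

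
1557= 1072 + 485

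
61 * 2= 122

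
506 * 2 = 1012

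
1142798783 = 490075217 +652723566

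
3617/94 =38 + 45/94 =38.48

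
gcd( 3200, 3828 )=4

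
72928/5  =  72928/5 = 14585.60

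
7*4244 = 29708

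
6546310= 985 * 6646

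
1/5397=1/5397 = 0.00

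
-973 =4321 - 5294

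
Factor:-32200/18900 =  - 2^1*3^( - 3)*  23^1 = - 46/27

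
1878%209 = 206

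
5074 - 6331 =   -  1257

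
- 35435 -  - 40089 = 4654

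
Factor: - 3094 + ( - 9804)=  - 2^1*6449^1 = - 12898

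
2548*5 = 12740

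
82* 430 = 35260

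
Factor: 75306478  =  2^1*13^1*2896403^1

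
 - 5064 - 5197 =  - 10261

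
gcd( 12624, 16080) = 48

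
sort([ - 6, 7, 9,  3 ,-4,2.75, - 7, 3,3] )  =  [ - 7, - 6, - 4,2.75,3, 3,3,7 , 9]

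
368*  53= 19504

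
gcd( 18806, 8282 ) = 2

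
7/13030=7/13030  =  0.00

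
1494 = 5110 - 3616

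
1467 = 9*163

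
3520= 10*352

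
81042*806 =65319852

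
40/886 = 20/443 = 0.05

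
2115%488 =163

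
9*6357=57213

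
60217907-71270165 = - 11052258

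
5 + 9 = 14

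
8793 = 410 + 8383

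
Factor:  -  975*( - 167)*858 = 2^1*3^2*5^2*11^1*13^2 * 167^1 = 139703850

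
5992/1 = 5992= 5992.00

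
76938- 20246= 56692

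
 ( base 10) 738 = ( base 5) 10423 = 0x2E2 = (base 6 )3230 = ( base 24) 16i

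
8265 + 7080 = 15345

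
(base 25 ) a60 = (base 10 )6400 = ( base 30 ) 73A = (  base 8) 14400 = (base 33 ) 5SV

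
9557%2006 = 1533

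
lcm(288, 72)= 288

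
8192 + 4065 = 12257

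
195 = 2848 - 2653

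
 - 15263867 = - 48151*317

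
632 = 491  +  141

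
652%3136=652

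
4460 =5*892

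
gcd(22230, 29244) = 6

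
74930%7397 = 960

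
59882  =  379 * 158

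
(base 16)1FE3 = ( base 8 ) 17743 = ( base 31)8FA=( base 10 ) 8163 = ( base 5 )230123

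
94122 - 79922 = 14200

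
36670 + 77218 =113888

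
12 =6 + 6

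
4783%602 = 569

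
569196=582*978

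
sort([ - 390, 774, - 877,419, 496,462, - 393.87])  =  [ - 877, - 393.87, - 390,419, 462, 496,774]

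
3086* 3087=9526482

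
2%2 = 0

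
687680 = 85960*8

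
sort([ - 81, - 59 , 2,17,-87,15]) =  [- 87, - 81, - 59,2 , 15,17]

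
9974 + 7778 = 17752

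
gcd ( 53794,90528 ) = 2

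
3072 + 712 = 3784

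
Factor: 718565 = 5^1*137^1 * 1049^1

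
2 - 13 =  - 11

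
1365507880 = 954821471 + 410686409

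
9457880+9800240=19258120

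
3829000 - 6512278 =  - 2683278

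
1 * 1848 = 1848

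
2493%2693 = 2493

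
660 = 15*44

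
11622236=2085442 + 9536794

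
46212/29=1593 + 15/29 = 1593.52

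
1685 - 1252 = 433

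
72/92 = 18/23  =  0.78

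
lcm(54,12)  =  108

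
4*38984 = 155936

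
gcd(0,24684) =24684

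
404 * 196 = 79184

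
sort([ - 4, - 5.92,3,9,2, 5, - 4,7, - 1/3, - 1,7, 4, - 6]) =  [ -6, - 5.92, - 4,-4 , - 1,-1/3, 2, 3 , 4, 5,  7, 7,9]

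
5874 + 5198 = 11072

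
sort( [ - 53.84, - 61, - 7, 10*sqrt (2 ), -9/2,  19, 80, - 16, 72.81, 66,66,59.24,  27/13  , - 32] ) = [ - 61,  -  53.84,-32 , - 16,  -  7,-9/2,27/13, 10*sqrt( 2 ), 19, 59.24,  66, 66,72.81, 80] 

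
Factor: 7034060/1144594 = 319730/52027 = 2^1*5^1*31973^1*52027^(  -  1)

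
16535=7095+9440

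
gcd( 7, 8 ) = 1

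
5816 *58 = 337328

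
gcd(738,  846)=18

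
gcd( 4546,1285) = 1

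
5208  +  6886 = 12094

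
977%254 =215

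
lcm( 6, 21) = 42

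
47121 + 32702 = 79823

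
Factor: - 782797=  - 29^1 * 26993^1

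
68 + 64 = 132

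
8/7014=4/3507  =  0.00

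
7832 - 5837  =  1995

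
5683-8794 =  - 3111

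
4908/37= 4908/37 = 132.65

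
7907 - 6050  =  1857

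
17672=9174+8498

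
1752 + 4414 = 6166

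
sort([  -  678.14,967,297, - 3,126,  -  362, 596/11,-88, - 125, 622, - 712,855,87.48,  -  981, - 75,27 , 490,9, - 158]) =[-981, - 712,-678.14, - 362, - 158, - 125,-88, - 75, - 3 , 9,27,596/11 , 87.48, 126, 297,490, 622,855,967 ]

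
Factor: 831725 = 5^2*17^1*19^1*103^1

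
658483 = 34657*19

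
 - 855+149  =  - 706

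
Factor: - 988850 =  - 2^1*5^2 *19777^1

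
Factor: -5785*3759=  - 21745815 = -3^1 * 5^1*7^1*13^1*89^1*179^1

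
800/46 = 400/23 = 17.39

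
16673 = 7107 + 9566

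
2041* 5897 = 12035777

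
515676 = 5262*98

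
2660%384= 356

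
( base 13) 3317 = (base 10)7118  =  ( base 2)1101111001110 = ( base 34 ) 65c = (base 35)5sd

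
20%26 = 20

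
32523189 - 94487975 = -61964786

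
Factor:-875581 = -7^2*107^1*167^1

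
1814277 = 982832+831445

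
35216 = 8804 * 4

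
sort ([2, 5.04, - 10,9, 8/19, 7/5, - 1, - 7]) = [-10,-7,-1,  8/19,7/5, 2, 5.04,9] 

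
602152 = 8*75269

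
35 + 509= 544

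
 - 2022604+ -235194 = -2257798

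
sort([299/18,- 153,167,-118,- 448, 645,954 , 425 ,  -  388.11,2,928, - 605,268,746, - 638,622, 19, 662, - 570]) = [- 638, - 605,-570,-448, - 388.11, - 153, - 118,2,299/18,19,167, 268, 425,622, 645,662,746,928,954 ] 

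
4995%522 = 297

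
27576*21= 579096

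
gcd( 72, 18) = 18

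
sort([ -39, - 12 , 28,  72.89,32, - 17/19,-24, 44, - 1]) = [-39,  -  24, - 12, - 1, - 17/19 , 28, 32 , 44, 72.89 ]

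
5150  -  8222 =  - 3072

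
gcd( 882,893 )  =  1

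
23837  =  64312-40475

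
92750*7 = 649250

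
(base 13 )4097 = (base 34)7O4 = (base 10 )8912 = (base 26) d4k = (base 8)21320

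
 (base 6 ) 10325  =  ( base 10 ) 1421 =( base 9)1848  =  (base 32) 1CD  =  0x58D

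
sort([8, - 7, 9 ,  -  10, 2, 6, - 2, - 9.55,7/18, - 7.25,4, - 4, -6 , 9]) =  [ - 10 , - 9.55, - 7.25, - 7, - 6, - 4, - 2 , 7/18 , 2, 4, 6, 8, 9, 9]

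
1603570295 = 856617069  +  746953226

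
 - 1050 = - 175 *6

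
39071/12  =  3255 + 11/12 = 3255.92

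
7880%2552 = 224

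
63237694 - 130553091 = -67315397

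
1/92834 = 1/92834 = 0.00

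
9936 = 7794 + 2142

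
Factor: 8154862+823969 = 8978831^1  =  8978831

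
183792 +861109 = 1044901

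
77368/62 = 38684/31 = 1247.87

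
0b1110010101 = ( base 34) QX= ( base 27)16Q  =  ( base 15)412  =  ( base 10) 917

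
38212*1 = 38212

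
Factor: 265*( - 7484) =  - 2^2*5^1*53^1 * 1871^1 = - 1983260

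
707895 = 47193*15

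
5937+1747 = 7684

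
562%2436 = 562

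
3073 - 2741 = 332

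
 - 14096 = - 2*7048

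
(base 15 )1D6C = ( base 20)g02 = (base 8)14402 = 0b1100100000010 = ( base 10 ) 6402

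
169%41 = 5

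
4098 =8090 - 3992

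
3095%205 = 20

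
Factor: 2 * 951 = 1902= 2^1*3^1 * 317^1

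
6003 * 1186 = 7119558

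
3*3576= 10728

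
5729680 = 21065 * 272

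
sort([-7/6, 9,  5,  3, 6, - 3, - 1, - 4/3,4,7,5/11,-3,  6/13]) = [ - 3, - 3,-4/3 , - 7/6, - 1,5/11, 6/13, 3, 4, 5,  6,7 , 9] 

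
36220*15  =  543300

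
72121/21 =3434  +  1/3= 3434.33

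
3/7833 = 1/2611 = 0.00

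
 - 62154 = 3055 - 65209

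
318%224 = 94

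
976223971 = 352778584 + 623445387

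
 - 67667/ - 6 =67667/6= 11277.83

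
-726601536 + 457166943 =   -  269434593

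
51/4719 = 17/1573 = 0.01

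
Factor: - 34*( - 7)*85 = 20230 = 2^1*5^1* 7^1*17^2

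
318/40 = 159/20 = 7.95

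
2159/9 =239+8/9  =  239.89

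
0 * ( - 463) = 0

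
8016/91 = 8016/91 = 88.09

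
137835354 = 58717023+79118331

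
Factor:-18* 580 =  - 10440 = - 2^3*3^2*5^1*29^1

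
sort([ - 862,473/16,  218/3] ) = [-862, 473/16 , 218/3 ] 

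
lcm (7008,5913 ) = 189216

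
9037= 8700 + 337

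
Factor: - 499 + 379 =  - 120 = - 2^3*3^1* 5^1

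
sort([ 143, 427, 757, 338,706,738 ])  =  [ 143,338, 427,706 , 738, 757]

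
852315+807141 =1659456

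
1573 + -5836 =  - 4263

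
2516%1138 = 240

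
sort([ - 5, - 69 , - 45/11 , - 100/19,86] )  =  [ - 69, - 100/19, - 5,-45/11 , 86] 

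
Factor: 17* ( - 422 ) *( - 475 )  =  3407650 =2^1*5^2 * 17^1*19^1  *  211^1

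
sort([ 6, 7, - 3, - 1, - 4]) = [-4, - 3,  -  1, 6,7]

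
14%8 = 6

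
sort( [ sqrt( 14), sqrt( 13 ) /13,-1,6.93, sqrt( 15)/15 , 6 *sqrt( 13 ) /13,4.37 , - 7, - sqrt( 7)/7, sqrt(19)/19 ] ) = [ - 7, -1, - sqrt( 7 )/7, sqrt(19 )/19, sqrt( 15 ) /15, sqrt(13)/13,6*sqrt( 13 )/13,sqrt (14 ), 4.37, 6.93]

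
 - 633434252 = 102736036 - 736170288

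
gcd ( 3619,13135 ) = 1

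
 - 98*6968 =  - 682864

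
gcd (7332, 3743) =1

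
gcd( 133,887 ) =1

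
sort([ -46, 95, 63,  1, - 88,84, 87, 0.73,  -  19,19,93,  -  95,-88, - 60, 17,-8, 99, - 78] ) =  [ - 95, - 88,  -  88,  -  78, -60, - 46,-19,  -  8,  0.73, 1, 17, 19,63,84,87, 93,  95,99] 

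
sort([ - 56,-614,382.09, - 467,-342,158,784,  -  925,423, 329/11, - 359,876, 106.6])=[ - 925,-614, - 467, - 359,-342,-56, 329/11,106.6, 158,382.09,423,784, 876]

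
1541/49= 1541/49 =31.45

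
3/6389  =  3/6389 = 0.00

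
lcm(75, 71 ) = 5325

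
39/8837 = 39/8837 = 0.00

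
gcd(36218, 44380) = 14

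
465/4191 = 155/1397 = 0.11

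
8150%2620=290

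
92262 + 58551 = 150813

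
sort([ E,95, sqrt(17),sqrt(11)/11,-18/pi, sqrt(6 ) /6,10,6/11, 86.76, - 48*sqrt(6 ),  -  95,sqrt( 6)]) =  [  -  48*sqrt(6), - 95, - 18/pi,sqrt( 11)/11,sqrt(6 )/6,6/11,  sqrt(6 ), E,sqrt(17),  10,86.76, 95 ]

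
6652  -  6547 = 105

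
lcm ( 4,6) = 12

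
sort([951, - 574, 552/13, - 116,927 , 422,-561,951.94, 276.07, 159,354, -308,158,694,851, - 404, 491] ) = [ - 574, - 561, - 404, - 308 ,  -  116, 552/13,158,159,276.07 , 354,422,  491,694, 851,927,951,951.94]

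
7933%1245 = 463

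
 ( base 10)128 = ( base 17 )79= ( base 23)5d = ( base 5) 1003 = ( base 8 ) 200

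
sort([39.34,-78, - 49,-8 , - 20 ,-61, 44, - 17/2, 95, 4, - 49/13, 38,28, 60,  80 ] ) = [ -78, - 61, - 49,-20, -17/2, - 8, - 49/13,  4, 28, 38,39.34, 44 , 60, 80 , 95] 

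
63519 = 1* 63519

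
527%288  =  239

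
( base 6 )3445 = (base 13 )4b2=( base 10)821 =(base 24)1A5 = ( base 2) 1100110101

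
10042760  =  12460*806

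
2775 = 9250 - 6475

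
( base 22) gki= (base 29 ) 9lo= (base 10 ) 8202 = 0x200A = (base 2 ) 10000000001010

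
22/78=11/39  =  0.28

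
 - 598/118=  - 299/59 = - 5.07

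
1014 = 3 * 338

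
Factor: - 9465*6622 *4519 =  - 283238402370 = - 2^1*3^1*5^1*7^1*11^1*43^1*631^1* 4519^1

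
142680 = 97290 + 45390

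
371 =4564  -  4193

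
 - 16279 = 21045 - 37324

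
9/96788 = 9/96788 = 0.00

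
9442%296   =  266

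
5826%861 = 660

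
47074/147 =47074/147 = 320.23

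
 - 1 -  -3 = 2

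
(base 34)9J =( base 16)145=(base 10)325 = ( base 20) G5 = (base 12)231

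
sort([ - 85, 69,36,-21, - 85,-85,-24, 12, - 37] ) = [ - 85 , - 85,-85,  -  37, - 24, - 21, 12, 36, 69] 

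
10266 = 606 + 9660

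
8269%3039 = 2191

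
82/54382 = 41/27191 =0.00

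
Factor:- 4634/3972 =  - 2^ (- 1 )*3^( - 1 )*7^1 = -7/6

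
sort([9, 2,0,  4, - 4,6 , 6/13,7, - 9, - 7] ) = [-9, - 7, - 4,0,6/13,2 , 4, 6,7, 9] 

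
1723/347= 4 + 335/347 = 4.97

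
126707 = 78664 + 48043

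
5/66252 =5/66252 =0.00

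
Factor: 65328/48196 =16332/12049 = 2^2*3^1*1361^1 * 12049^ (-1 )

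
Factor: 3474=2^1*  3^2*193^1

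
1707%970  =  737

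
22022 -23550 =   -  1528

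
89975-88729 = 1246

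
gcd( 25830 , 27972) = 126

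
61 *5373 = 327753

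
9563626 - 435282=9128344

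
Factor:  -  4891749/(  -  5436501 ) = 7^(-2 ) *29^1*31^( - 1) * 59^1* 953^1 * 1193^( - 1)=1630583/1812167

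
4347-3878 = 469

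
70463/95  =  70463/95 =741.72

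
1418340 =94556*15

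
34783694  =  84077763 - 49294069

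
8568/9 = 952 = 952.00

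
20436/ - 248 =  - 83 + 37/62 = - 82.40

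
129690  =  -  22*(-5895 ) 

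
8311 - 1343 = 6968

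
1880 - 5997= -4117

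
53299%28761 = 24538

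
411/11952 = 137/3984  =  0.03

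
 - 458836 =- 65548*7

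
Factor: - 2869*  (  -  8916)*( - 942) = -24096363768 = - 2^3*3^2*19^1 * 151^1*157^1*743^1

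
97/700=97/700 =0.14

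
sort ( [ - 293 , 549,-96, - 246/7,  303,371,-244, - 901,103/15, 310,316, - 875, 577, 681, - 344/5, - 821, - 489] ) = [ - 901,-875, - 821,-489,  -  293, - 244, - 96, - 344/5, - 246/7,  103/15,  303,  310,316, 371, 549,577,681 ]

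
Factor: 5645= 5^1 * 1129^1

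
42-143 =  - 101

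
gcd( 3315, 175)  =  5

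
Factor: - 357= - 3^1*7^1*17^1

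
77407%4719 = 1903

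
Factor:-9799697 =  - 41^1*239017^1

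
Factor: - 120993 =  - 3^1*31^1*1301^1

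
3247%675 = 547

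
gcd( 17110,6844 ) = 3422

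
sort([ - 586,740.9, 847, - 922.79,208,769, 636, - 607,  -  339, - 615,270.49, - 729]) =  [ - 922.79, - 729, - 615, - 607, - 586, - 339 , 208, 270.49,  636,740.9,769, 847] 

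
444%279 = 165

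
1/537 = 1/537 = 0.00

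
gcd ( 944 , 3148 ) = 4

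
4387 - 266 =4121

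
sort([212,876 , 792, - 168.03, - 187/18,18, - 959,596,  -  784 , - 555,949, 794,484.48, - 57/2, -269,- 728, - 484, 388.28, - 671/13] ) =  [ - 959,- 784, - 728, - 555, - 484, - 269, - 168.03 , - 671/13, - 57/2, - 187/18,  18,212,388.28,484.48 , 596, 792, 794,  876, 949]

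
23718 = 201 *118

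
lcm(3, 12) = 12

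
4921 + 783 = 5704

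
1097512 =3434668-2337156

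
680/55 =136/11 = 12.36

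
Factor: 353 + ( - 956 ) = -603 = -3^2*67^1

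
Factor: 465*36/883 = 2^2* 3^3*5^1*31^1*883^( - 1) = 16740/883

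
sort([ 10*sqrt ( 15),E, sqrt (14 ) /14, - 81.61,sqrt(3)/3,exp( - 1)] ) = [ - 81.61, sqrt ( 14) /14 , exp( - 1),sqrt( 3)/3, E,10*sqrt( 15)]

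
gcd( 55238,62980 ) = 2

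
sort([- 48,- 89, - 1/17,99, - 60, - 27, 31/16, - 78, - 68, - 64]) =[ - 89, - 78,-68, - 64,-60 , - 48, - 27, - 1/17, 31/16,99]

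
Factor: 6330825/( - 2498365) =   -  3^3 * 5^1* 83^1*113^1 *499673^( - 1 )  =  - 1266165/499673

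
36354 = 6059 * 6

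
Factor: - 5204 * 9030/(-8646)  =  7832020/1441 = 2^2 * 5^1*7^1 * 11^( - 1) * 43^1*131^( - 1 )*1301^1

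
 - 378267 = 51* ( - 7417 )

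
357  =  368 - 11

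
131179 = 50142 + 81037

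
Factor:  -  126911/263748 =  - 179/372 = - 2^( - 2 )*3^(  -  1) * 31^(-1)*179^1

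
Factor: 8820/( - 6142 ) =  - 4410/3071 = - 2^1*3^2*5^1*7^2*37^( - 1 ) * 83^ ( - 1) 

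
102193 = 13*7861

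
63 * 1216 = 76608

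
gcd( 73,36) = 1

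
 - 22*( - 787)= 17314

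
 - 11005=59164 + -70169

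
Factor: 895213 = 11^1 * 97^1*839^1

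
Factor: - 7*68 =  - 476 =-  2^2*7^1*17^1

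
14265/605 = 2853/121 = 23.58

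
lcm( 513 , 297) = 5643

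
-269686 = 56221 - 325907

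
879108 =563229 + 315879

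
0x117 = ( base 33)8f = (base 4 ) 10113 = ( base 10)279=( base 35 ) 7Y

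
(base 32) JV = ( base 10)639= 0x27f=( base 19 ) 1EC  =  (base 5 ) 10024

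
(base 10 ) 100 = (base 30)3a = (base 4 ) 1210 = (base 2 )1100100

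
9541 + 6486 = 16027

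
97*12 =1164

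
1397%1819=1397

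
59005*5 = 295025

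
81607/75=1088 +7/75 = 1088.09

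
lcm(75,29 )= 2175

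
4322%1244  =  590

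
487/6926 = 487/6926 = 0.07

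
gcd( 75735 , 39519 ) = 9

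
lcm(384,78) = 4992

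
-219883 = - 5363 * 41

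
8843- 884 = 7959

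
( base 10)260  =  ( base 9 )318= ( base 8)404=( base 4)10010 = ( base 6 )1112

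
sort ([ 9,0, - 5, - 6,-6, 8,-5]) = [ - 6,-6,-5, - 5,0, 8, 9]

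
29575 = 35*845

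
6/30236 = 3/15118 = 0.00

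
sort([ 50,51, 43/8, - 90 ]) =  [ - 90,43/8,50,51] 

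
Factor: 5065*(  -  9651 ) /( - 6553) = 48882315/6553 = 3^1*5^1 * 1013^1*3217^1*6553^( - 1 ) 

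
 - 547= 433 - 980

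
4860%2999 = 1861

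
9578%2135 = 1038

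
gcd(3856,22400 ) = 16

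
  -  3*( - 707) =2121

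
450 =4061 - 3611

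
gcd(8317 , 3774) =1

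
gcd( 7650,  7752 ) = 102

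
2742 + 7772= 10514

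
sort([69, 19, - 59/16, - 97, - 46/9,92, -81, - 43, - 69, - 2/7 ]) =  [ - 97, - 81, - 69 ,-43, - 46/9,-59/16, - 2/7 , 19,69,92 ] 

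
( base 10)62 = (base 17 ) 3b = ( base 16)3e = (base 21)2k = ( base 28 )26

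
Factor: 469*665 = 311885 = 5^1*7^2*19^1 * 67^1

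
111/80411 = 111/80411  =  0.00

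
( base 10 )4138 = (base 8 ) 10052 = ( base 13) 1b64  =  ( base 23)7IL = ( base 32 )41a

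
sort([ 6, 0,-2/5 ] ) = [ - 2/5,0, 6 ] 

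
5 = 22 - 17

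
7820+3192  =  11012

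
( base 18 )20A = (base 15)2dd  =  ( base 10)658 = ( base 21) 1A7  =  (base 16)292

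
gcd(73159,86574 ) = 1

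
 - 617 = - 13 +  - 604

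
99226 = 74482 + 24744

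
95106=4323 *22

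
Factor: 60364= 2^2 * 15091^1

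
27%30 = 27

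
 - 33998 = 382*(-89 )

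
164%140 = 24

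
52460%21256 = 9948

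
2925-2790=135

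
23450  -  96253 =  - 72803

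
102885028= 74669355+28215673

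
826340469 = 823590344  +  2750125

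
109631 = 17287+92344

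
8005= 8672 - 667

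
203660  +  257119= 460779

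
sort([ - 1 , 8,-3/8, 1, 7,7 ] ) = [ - 1, - 3/8, 1,7,7,8 ] 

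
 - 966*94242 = -91037772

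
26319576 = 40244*654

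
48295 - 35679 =12616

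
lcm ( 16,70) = 560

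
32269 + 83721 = 115990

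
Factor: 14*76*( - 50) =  - 2^4 * 5^2 * 7^1*19^1 = -53200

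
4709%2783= 1926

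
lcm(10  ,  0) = 0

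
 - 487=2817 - 3304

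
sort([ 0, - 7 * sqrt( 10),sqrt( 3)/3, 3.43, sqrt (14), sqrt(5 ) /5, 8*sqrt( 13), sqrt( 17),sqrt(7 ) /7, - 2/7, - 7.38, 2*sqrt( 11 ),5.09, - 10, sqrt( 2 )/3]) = [- 7*  sqrt( 10), - 10, - 7.38, - 2/7, 0 , sqrt( 7)/7, sqrt ( 5 )/5, sqrt( 2)/3, sqrt( 3)/3, 3.43, sqrt( 14) , sqrt (17), 5.09,2*sqrt(11),8  *  sqrt(13 ) ]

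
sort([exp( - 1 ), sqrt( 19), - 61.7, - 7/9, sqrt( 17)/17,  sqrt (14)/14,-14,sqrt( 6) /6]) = [ - 61.7,  -  14, - 7/9,sqrt ( 17)/17,sqrt(14)/14, exp( - 1), sqrt( 6) /6, sqrt(19)] 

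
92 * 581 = 53452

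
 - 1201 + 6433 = 5232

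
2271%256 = 223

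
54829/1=54829= 54829.00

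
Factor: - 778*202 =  - 157156 =- 2^2 * 101^1 * 389^1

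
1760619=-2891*( - 609 ) 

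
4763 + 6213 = 10976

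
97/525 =97/525 = 0.18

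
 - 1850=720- 2570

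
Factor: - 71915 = - 5^1*19^1*757^1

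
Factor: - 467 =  - 467^1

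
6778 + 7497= 14275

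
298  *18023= 5370854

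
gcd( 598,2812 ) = 2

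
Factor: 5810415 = 3^1 *5^1*13^1*83^1*359^1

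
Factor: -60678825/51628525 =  - 2427153/2065141 =- 3^1*13^ ( - 1 )*67^(  -  1 ) * 2371^ (-1)*809051^1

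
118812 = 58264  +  60548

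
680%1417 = 680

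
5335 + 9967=15302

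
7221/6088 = 1 + 1133/6088 = 1.19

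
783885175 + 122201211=906086386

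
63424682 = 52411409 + 11013273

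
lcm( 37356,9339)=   37356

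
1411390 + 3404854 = 4816244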